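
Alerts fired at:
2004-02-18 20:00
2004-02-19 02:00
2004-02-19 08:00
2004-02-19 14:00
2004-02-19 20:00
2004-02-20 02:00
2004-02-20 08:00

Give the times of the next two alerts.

Spacing: 6, 6, 6, 6, 6, 6 h — constant 6 h.
2004-02-20 08:00 + 6 h = 2004-02-20 14:00.
2004-02-20 14:00 + 6 h = 2004-02-20 20:00.

2004-02-20 14:00, 2004-02-20 20:00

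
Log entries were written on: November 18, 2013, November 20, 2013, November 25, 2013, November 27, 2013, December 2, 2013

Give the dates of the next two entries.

Gaps: 2, 5, 2, 5 days — not constant, but cyclic with period 2.
The events fall on every Monday and Wednesday.
Next Wednesday: December 4, 2013.
The following Monday is December 9, 2013.

December 4, 2013; December 9, 2013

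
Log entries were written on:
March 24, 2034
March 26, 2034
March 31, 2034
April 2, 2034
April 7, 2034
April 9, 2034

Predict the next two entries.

April 14, 2034; April 16, 2034

Gaps: 2, 5, 2, 5, 2 days — not constant, but cyclic with period 2.
The events fall on every Friday and Sunday.
Next Friday: April 14, 2034.
The following Sunday is April 16, 2034.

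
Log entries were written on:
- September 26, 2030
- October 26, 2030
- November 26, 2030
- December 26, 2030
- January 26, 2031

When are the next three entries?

Gaps: 30, 31, 30, 31 days — not constant. Every event is on the 26th of the month.
Pattern: the 26th of each month.
Next: February 2031 → February 26, 2031.
Next: March 2031 → March 26, 2031.
Next: April 2031 → April 26, 2031.

February 26, 2031; March 26, 2031; April 26, 2031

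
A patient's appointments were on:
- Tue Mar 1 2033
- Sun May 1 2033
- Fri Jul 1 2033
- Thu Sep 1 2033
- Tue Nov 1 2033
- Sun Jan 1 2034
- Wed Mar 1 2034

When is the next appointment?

Mon May 1 2034

Gaps: 61, 61, 62, 61, 61, 59 days — not constant. Every event is on the 1st of the month.
Pattern: the 1st of every 2 months.
Next: May 2034 → Mon May 1 2034.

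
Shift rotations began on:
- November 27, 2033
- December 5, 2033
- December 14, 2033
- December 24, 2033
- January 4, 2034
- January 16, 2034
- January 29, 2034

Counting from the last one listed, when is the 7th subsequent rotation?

May 28, 2034

Gaps: 8, 9, 10, 11, 12, 13 days — each gap is 1 larger than the previous one.
Next gap: 14 days. January 29, 2034 + 14 days = February 12, 2034.
Next gap: 15 days. February 12, 2034 + 15 days = February 27, 2034.
Next gap: 16 days. February 27, 2034 + 16 days = March 15, 2034.
Next gap: 17 days. March 15, 2034 + 17 days = April 1, 2034.
Next gap: 18 days. April 1, 2034 + 18 days = April 19, 2034.
Next gap: 19 days. April 19, 2034 + 19 days = May 8, 2034.
Next gap: 20 days. May 8, 2034 + 20 days = May 28, 2034.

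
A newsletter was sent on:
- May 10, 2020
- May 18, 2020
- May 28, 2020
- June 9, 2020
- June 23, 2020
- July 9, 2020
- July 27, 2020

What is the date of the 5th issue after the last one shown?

Gaps: 8, 10, 12, 14, 16, 18 days — each gap is 2 larger than the previous one.
Next gap: 20 days. July 27, 2020 + 20 days = August 16, 2020.
Next gap: 22 days. August 16, 2020 + 22 days = September 7, 2020.
Next gap: 24 days. September 7, 2020 + 24 days = October 1, 2020.
Next gap: 26 days. October 1, 2020 + 26 days = October 27, 2020.
Next gap: 28 days. October 27, 2020 + 28 days = November 24, 2020.

November 24, 2020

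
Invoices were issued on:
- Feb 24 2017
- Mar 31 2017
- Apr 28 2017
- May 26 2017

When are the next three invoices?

Every date is a Friday; gaps 35, 28, 28 days.
Each is the last Friday of its month (at least one falls on the 29th or later, ruling out '4th Friday').
Last Friday of June 2017: Jun 30 2017.
Last Friday of July 2017: Jul 28 2017.
August 2017 ends with Friday Aug 25 2017.

Jun 30 2017, Jul 28 2017, Aug 25 2017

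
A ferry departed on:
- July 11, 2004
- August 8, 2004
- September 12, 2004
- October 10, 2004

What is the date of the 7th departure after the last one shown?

May 8, 2005

Gaps: 28, 35, 28 days — a mix of 28 and 35. Every date is a Sunday.
Each is the 2nd Sunday of its month.
November 2004 — 2nd Sunday is November 14, 2004.
2nd Sunday of December 2004: December 12, 2004.
January 2005 — 2nd Sunday is January 9, 2005.
February 2005 — 2nd Sunday is February 13, 2005.
2nd Sunday of March 2005: March 13, 2005.
2nd Sunday of April 2005: April 10, 2005.
May 2005 — 2nd Sunday is May 8, 2005.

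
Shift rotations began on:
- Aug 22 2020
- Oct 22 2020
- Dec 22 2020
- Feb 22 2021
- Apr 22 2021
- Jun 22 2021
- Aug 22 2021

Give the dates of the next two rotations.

Gaps: 61, 61, 62, 59, 61, 61 days — not constant. Every event is on the 22nd of the month.
Pattern: the 22nd of every 2 months.
October 2021: Oct 22 2021.
Next: December 2021 → Dec 22 2021.

Oct 22 2021, Dec 22 2021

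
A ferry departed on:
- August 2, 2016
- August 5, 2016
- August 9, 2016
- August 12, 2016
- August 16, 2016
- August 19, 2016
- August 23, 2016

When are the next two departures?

The gap pattern 3, 4, 3, 4, 3, 4 repeats every 2 events.
These are the Tuesdays and Fridays of each week.
The following Friday is August 26, 2016.
Next Tuesday: August 30, 2016.

August 26, 2016; August 30, 2016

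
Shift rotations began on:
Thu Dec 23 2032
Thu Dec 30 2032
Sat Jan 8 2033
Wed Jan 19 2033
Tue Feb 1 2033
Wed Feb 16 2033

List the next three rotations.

Gaps: 7, 9, 11, 13, 15 days — each gap is 2 larger than the previous one.
Next gap: 17 days. Wed Feb 16 2033 + 17 days = Sat Mar 5 2033.
Next gap: 19 days. Sat Mar 5 2033 + 19 days = Thu Mar 24 2033.
Next gap: 21 days. Thu Mar 24 2033 + 21 days = Thu Apr 14 2033.

Sat Mar 5 2033, Thu Mar 24 2033, Thu Apr 14 2033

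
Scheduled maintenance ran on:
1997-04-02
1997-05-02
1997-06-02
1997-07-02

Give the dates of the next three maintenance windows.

1997-08-02, 1997-09-02, 1997-10-02

Each date is the 2nd; the gaps (30, 31, 30) track the month lengths.
The rule is the 2nd of each month.
August 1997: 1997-08-02.
Next: September 1997 → 1997-09-02.
October 1997: 1997-10-02.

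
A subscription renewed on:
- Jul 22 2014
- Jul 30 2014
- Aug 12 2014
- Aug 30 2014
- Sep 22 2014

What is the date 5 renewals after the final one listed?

The spacing grows by 5 each time: 8, 13, 18, 23 days.
Next gap: 28 days. Sep 22 2014 + 28 days = Oct 20 2014.
Next gap: 33 days. Oct 20 2014 + 33 days = Nov 22 2014.
Next gap: 38 days. Nov 22 2014 + 38 days = Dec 30 2014.
Next gap: 43 days. Dec 30 2014 + 43 days = Feb 11 2015.
Next gap: 48 days. Feb 11 2015 + 48 days = Mar 31 2015.

Mar 31 2015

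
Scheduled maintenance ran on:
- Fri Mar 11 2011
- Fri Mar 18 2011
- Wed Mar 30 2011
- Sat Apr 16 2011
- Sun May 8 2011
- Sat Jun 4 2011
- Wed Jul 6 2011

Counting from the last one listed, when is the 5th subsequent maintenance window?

Intervals are 7, 12, 17, 22, 27, 32 days — an arithmetic progression with common difference 5.
Next gap: 37 days. Wed Jul 6 2011 + 37 days = Fri Aug 12 2011.
Next gap: 42 days. Fri Aug 12 2011 + 42 days = Fri Sep 23 2011.
Next gap: 47 days. Fri Sep 23 2011 + 47 days = Wed Nov 9 2011.
Next gap: 52 days. Wed Nov 9 2011 + 52 days = Sat Dec 31 2011.
Next gap: 57 days. Sat Dec 31 2011 + 57 days = Sun Feb 26 2012.

Sun Feb 26 2012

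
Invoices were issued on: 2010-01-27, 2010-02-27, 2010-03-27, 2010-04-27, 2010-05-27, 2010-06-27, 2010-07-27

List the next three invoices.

2010-08-27, 2010-09-27, 2010-10-27

Gaps: 31, 28, 31, 30, 31, 30 days — not constant. Every event is on the 27th of the month.
Pattern: the 27th of each month.
August 2010: 2010-08-27.
Next: September 2010 → 2010-09-27.
October 2010: 2010-10-27.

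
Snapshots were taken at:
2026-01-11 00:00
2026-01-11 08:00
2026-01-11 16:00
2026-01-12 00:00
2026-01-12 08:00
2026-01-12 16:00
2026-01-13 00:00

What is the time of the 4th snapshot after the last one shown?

Gaps: 8, 8, 8, 8, 8, 8 hours — each event is 8 hours after the previous one.
2026-01-13 00:00 + 8 h = 2026-01-13 08:00.
2026-01-13 08:00 + 8 h = 2026-01-13 16:00.
2026-01-13 16:00 + 8 h = 2026-01-14 00:00.
2026-01-14 00:00 + 8 h = 2026-01-14 08:00.

2026-01-14 08:00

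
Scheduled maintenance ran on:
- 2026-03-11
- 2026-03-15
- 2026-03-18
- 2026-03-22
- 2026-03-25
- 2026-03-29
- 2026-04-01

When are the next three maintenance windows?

2026-04-05, 2026-04-08, 2026-04-12

Every event lands on a Wednesday or Sunday (gaps cycle 4, 3, 4, 3, 4, 3).
So the schedule is: every Wednesday and Sunday.
Next Sunday: 2026-04-05.
The following Wednesday is 2026-04-08.
The following Sunday is 2026-04-12.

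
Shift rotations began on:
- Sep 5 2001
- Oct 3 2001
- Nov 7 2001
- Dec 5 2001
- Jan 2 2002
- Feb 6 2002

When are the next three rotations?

Mar 6 2002, Apr 3 2002, May 1 2002

These are Wednesdays at 28- or 35-day spacing (28, 35, 28, 28, 35).
The pattern: 1st Wednesday of the month.
1st Wednesday of March 2002: Mar 6 2002.
1st Wednesday of April 2002: Apr 3 2002.
May 2002 — 1st Wednesday is May 1 2002.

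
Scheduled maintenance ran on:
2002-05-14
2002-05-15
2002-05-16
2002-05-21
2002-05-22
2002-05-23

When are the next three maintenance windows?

2002-05-28, 2002-05-29, 2002-05-30

Gaps: 1, 1, 5, 1, 1 days — not constant, but cyclic with period 3.
The events fall on every Tuesday, Wednesday and Thursday.
Next Tuesday: 2002-05-28.
Next Wednesday: 2002-05-29.
Next Thursday: 2002-05-30.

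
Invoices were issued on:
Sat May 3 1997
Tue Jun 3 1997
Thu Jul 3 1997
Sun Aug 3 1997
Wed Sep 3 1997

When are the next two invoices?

The day-of-month is always 3 (31, 30, 31, 31 days between events).
So this recurs on the 3rd of each month.
October 1997: Fri Oct 3 1997.
Next: November 1997 → Mon Nov 3 1997.

Fri Oct 3 1997, Mon Nov 3 1997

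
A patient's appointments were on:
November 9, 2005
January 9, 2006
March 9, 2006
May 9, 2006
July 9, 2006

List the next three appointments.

The day-of-month is always 9 (61, 59, 61, 61 days between events).
So this recurs on the 9th of every 2 months.
Next: September 2006 → September 9, 2006.
November 2006: November 9, 2006.
January 2007: January 9, 2007.

September 9, 2006; November 9, 2006; January 9, 2007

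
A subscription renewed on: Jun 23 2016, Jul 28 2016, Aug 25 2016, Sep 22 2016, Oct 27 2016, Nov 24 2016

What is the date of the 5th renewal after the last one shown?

Apr 27 2017

These are Thursdays at 28- or 35-day spacing (35, 28, 28, 35, 28).
The pattern: 4th Thursday of the month.
4th Thursday of December 2016: Dec 22 2016.
4th Thursday of January 2017: Jan 26 2017.
4th Thursday of February 2017: Feb 23 2017.
4th Thursday of March 2017: Mar 23 2017.
April 2017 — 4th Thursday is Apr 27 2017.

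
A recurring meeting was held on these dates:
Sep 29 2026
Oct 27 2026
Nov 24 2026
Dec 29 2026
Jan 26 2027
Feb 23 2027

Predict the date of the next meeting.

All Tuesdays; the gaps (28, 28, 35, 28, 28) vary with month length.
This is the last Tuesday of each month.
Last Tuesday of March 2027: Mar 30 2027.

Mar 30 2027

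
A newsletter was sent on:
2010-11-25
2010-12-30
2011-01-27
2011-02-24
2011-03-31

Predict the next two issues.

2011-04-28, 2011-05-26

These are Thursdays with 35, 28, 28, 35-day gaps.
Each is the final Thursday of its month — 2010-12-30 is past the 28th, so '4th Thursday' doesn't fit.
April 2011 ends with Thursday 2011-04-28.
Last Thursday of May 2011: 2011-05-26.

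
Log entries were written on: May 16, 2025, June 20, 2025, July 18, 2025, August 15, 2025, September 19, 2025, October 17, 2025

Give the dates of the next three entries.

November 21, 2025; December 19, 2025; January 16, 2026

All dates are Fridays, 35, 28, 28, 35, 28 days apart.
Specifically, the 3rd Friday of each month.
3rd Friday of November 2025: November 21, 2025.
3rd Friday of December 2025: December 19, 2025.
January 2026 — 3rd Friday is January 16, 2026.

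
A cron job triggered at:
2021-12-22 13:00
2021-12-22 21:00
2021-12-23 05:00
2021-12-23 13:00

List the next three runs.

2021-12-23 21:00, 2021-12-24 05:00, 2021-12-24 13:00

The interval is a steady 8 hours (8, 8, 8).
2021-12-23 13:00 + 8 h = 2021-12-23 21:00.
2021-12-23 21:00 + 8 h = 2021-12-24 05:00.
2021-12-24 05:00 + 8 h = 2021-12-24 13:00.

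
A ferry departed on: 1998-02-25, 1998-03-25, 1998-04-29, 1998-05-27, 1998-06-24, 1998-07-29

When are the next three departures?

Every date is a Wednesday; gaps 28, 35, 28, 28, 35 days.
Each is the last Wednesday of its month (at least one falls on the 29th or later, ruling out '4th Wednesday').
August 1998 ends with Wednesday 1998-08-26.
September 1998 ends with Wednesday 1998-09-30.
October 1998 ends with Wednesday 1998-10-28.

1998-08-26, 1998-09-30, 1998-10-28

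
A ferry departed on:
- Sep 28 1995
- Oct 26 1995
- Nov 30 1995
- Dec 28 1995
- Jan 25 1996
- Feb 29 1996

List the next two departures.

Mar 28 1996, Apr 25 1996

Every date is a Thursday; gaps 28, 35, 28, 28, 35 days.
Each is the last Thursday of its month (at least one falls on the 29th or later, ruling out '4th Thursday').
March 1996 ends with Thursday Mar 28 1996.
April 1996 ends with Thursday Apr 25 1996.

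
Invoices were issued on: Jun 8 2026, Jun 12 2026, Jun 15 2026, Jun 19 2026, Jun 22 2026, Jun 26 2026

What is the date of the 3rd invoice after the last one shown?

Gaps: 4, 3, 4, 3, 4 days — not constant, but cyclic with period 2.
The events fall on every Monday and Friday.
Next Monday: Jun 29 2026.
The following Friday is Jul 3 2026.
Next Monday: Jul 6 2026.

Jul 6 2026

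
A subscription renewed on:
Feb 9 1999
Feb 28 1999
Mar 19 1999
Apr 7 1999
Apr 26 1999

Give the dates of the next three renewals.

May 15 1999, Jun 3 1999, Jun 22 1999

Every event comes 19 days after the last (19, 19, 19, 19).
Apr 26 1999 + 19 days = May 15 1999.
May 15 1999 + 19 days = Jun 3 1999.
Jun 3 1999 + 19 days = Jun 22 1999.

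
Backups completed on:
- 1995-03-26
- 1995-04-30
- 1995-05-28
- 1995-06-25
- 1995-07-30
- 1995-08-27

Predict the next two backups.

1995-09-24, 1995-10-29

All Sundays; the gaps (35, 28, 28, 35, 28) vary with month length.
This is the last Sunday of each month.
September 1995 ends with Sunday 1995-09-24.
October 1995 ends with Sunday 1995-10-29.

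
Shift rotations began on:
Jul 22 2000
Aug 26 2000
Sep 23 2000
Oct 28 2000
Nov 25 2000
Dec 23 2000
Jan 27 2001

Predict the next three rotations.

These are Saturdays at 28- or 35-day spacing (35, 28, 35, 28, 28, 35).
The pattern: 4th Saturday of the month.
4th Saturday of February 2001: Feb 24 2001.
March 2001 — 4th Saturday is Mar 24 2001.
4th Saturday of April 2001: Apr 28 2001.

Feb 24 2001, Mar 24 2001, Apr 28 2001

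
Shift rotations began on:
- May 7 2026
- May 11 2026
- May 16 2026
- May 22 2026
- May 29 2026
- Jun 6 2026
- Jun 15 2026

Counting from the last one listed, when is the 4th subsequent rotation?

Jul 31 2026

The spacing grows by 1 each time: 4, 5, 6, 7, 8, 9 days.
Next gap: 10 days. Jun 15 2026 + 10 days = Jun 25 2026.
Next gap: 11 days. Jun 25 2026 + 11 days = Jul 6 2026.
Next gap: 12 days. Jul 6 2026 + 12 days = Jul 18 2026.
Next gap: 13 days. Jul 18 2026 + 13 days = Jul 31 2026.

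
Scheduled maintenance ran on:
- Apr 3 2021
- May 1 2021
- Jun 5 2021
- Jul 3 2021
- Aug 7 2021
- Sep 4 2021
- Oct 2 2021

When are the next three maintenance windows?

Nov 6 2021, Dec 4 2021, Jan 1 2022

These are Saturdays at 28- or 35-day spacing (28, 35, 28, 35, 28, 28).
The pattern: 1st Saturday of the month.
1st Saturday of November 2021: Nov 6 2021.
December 2021 — 1st Saturday is Dec 4 2021.
January 2022 — 1st Saturday is Jan 1 2022.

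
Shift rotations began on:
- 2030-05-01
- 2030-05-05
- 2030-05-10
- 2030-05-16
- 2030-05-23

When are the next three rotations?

2030-05-31, 2030-06-09, 2030-06-19

The spacing grows by 1 each time: 4, 5, 6, 7 days.
Next gap: 8 days. 2030-05-23 + 8 days = 2030-05-31.
Next gap: 9 days. 2030-05-31 + 9 days = 2030-06-09.
Next gap: 10 days. 2030-06-09 + 10 days = 2030-06-19.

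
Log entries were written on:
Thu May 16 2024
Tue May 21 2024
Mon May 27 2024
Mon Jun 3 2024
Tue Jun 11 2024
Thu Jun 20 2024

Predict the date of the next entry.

Gaps: 5, 6, 7, 8, 9 days — each gap is 1 larger than the previous one.
Next gap: 10 days. Thu Jun 20 2024 + 10 days = Sun Jun 30 2024.

Sun Jun 30 2024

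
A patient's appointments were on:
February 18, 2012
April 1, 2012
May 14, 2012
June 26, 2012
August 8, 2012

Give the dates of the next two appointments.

September 20, 2012; November 2, 2012

The spacing is 43, 43, 43, 43 days — always 43 days.
August 8, 2012 + 43 days = September 20, 2012.
September 20, 2012 + 43 days = November 2, 2012.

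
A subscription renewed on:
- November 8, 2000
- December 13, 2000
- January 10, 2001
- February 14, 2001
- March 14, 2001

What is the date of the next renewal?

April 11, 2001

All dates are Wednesdays, 35, 28, 35, 28 days apart.
Specifically, the 2nd Wednesday of each month.
2nd Wednesday of April 2001: April 11, 2001.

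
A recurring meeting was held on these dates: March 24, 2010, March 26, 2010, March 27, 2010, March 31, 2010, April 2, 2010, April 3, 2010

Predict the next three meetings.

April 7, 2010; April 9, 2010; April 10, 2010

The gap pattern 2, 1, 4, 2, 1 repeats every 3 events.
These are the Wednesdays, Fridays and Saturdays of each week.
The following Wednesday is April 7, 2010.
The following Friday is April 9, 2010.
Next Saturday: April 10, 2010.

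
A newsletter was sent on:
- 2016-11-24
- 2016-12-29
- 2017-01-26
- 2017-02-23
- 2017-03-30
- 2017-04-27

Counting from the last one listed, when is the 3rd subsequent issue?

Every date is a Thursday; gaps 35, 28, 28, 35, 28 days.
Each is the last Thursday of its month (at least one falls on the 29th or later, ruling out '4th Thursday').
Last Thursday of May 2017: 2017-05-25.
June 2017 ends with Thursday 2017-06-29.
Last Thursday of July 2017: 2017-07-27.

2017-07-27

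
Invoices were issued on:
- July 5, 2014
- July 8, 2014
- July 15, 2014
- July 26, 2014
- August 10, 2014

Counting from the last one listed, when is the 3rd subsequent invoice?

October 18, 2014

Gaps: 3, 7, 11, 15 days — each gap is 4 larger than the previous one.
Next gap: 19 days. August 10, 2014 + 19 days = August 29, 2014.
Next gap: 23 days. August 29, 2014 + 23 days = September 21, 2014.
Next gap: 27 days. September 21, 2014 + 27 days = October 18, 2014.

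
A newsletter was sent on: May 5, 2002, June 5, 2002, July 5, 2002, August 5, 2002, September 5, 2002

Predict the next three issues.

October 5, 2002; November 5, 2002; December 5, 2002

The day-of-month is always 5 (31, 30, 31, 31 days between events).
So this recurs on the 5th of each month.
Next: October 2002 → October 5, 2002.
Next: November 2002 → November 5, 2002.
December 2002: December 5, 2002.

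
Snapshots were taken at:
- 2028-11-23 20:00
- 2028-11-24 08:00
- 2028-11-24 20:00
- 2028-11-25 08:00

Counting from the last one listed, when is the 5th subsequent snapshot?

2028-11-27 20:00

The interval is a steady 12 hours (12, 12, 12).
2028-11-25 08:00 + 12 h = 2028-11-25 20:00.
2028-11-25 20:00 + 12 h = 2028-11-26 08:00.
2028-11-26 08:00 + 12 h = 2028-11-26 20:00.
2028-11-26 20:00 + 12 h = 2028-11-27 08:00.
2028-11-27 08:00 + 12 h = 2028-11-27 20:00.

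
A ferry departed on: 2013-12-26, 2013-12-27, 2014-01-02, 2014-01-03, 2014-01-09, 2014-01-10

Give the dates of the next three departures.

2014-01-16, 2014-01-17, 2014-01-23

The gap pattern 1, 6, 1, 6, 1 repeats every 2 events.
These are the Thursdays and Fridays of each week.
Next Thursday: 2014-01-16.
The following Friday is 2014-01-17.
Next Thursday: 2014-01-23.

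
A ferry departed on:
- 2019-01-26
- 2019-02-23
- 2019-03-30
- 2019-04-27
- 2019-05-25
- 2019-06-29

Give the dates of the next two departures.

These are Saturdays with 28, 35, 28, 28, 35-day gaps.
Each is the final Saturday of its month — 2019-03-30 is past the 28th, so '4th Saturday' doesn't fit.
Last Saturday of July 2019: 2019-07-27.
Last Saturday of August 2019: 2019-08-31.

2019-07-27, 2019-08-31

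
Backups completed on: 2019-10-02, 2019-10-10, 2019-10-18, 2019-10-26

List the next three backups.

Every event comes 8 days after the last (8, 8, 8).
2019-10-26 + 8 days = 2019-11-03.
2019-11-03 + 8 days = 2019-11-11.
2019-11-11 + 8 days = 2019-11-19.

2019-11-03, 2019-11-11, 2019-11-19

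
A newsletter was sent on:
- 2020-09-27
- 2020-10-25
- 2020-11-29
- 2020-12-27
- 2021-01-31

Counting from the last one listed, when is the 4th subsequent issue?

All Sundays; the gaps (28, 35, 28, 35) vary with month length.
This is the last Sunday of each month.
February 2021 ends with Sunday 2021-02-28.
Last Sunday of March 2021: 2021-03-28.
Last Sunday of April 2021: 2021-04-25.
May 2021 ends with Sunday 2021-05-30.

2021-05-30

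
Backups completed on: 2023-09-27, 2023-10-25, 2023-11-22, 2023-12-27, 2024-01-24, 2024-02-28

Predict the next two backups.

2024-03-27, 2024-04-24

These are Wednesdays at 28- or 35-day spacing (28, 28, 35, 28, 35).
The pattern: 4th Wednesday of the month.
4th Wednesday of March 2024: 2024-03-27.
4th Wednesday of April 2024: 2024-04-24.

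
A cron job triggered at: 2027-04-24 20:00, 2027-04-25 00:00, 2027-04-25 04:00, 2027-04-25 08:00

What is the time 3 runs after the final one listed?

2027-04-25 20:00

The interval is a steady 4 hours (4, 4, 4).
2027-04-25 08:00 + 4 h = 2027-04-25 12:00.
2027-04-25 12:00 + 4 h = 2027-04-25 16:00.
2027-04-25 16:00 + 4 h = 2027-04-25 20:00.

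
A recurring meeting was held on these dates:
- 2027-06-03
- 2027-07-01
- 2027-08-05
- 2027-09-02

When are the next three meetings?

Gaps: 28, 35, 28 days — a mix of 28 and 35. Every date is a Thursday.
Each is the 1st Thursday of its month.
1st Thursday of October 2027: 2027-10-07.
1st Thursday of November 2027: 2027-11-04.
1st Thursday of December 2027: 2027-12-02.

2027-10-07, 2027-11-04, 2027-12-02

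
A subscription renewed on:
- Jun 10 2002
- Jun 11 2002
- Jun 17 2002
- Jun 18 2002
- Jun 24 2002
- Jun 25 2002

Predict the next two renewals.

Jul 1 2002, Jul 2 2002

Every event lands on a Monday or Tuesday (gaps cycle 1, 6, 1, 6, 1).
So the schedule is: every Monday and Tuesday.
The following Monday is Jul 1 2002.
Next Tuesday: Jul 2 2002.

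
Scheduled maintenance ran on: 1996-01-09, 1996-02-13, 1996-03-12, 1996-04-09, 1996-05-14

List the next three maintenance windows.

All dates are Tuesdays, 35, 28, 28, 35 days apart.
Specifically, the 2nd Tuesday of each month.
June 1996 — 2nd Tuesday is 1996-06-11.
2nd Tuesday of July 1996: 1996-07-09.
2nd Tuesday of August 1996: 1996-08-13.

1996-06-11, 1996-07-09, 1996-08-13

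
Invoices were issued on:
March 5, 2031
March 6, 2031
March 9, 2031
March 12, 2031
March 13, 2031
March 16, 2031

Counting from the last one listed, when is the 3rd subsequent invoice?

March 23, 2031

Every event lands on a Wednesday or Thursday or Sunday (gaps cycle 1, 3, 3, 1, 3).
So the schedule is: every Wednesday, Thursday and Sunday.
The following Wednesday is March 19, 2031.
The following Thursday is March 20, 2031.
Next Sunday: March 23, 2031.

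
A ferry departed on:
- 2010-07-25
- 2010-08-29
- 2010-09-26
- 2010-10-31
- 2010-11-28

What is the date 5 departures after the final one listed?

Every date is a Sunday; gaps 35, 28, 35, 28 days.
Each is the last Sunday of its month (at least one falls on the 29th or later, ruling out '4th Sunday').
December 2010 ends with Sunday 2010-12-26.
January 2011 ends with Sunday 2011-01-30.
Last Sunday of February 2011: 2011-02-27.
March 2011 ends with Sunday 2011-03-27.
Last Sunday of April 2011: 2011-04-24.

2011-04-24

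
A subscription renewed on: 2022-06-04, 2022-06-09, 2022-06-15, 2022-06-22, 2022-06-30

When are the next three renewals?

2022-07-09, 2022-07-19, 2022-07-30

Intervals are 5, 6, 7, 8 days — an arithmetic progression with common difference 1.
Next gap: 9 days. 2022-06-30 + 9 days = 2022-07-09.
Next gap: 10 days. 2022-07-09 + 10 days = 2022-07-19.
Next gap: 11 days. 2022-07-19 + 11 days = 2022-07-30.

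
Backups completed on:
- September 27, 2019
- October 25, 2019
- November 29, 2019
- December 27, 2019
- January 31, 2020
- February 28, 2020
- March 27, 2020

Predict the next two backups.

April 24, 2020; May 29, 2020

Every date is a Friday; gaps 28, 35, 28, 35, 28, 28 days.
Each is the last Friday of its month (at least one falls on the 29th or later, ruling out '4th Friday').
April 2020 ends with Friday April 24, 2020.
May 2020 ends with Friday May 29, 2020.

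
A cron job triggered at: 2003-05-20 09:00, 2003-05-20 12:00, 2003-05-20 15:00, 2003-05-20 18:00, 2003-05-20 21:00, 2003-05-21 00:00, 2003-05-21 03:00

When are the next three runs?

2003-05-21 06:00, 2003-05-21 09:00, 2003-05-21 12:00

The interval is a steady 3 hours (3, 3, 3, 3, 3, 3).
2003-05-21 03:00 + 3 h = 2003-05-21 06:00.
2003-05-21 06:00 + 3 h = 2003-05-21 09:00.
2003-05-21 09:00 + 3 h = 2003-05-21 12:00.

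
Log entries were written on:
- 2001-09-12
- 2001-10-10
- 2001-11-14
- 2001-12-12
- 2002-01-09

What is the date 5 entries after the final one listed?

Gaps: 28, 35, 28, 28 days — a mix of 28 and 35. Every date is a Wednesday.
Each is the 2nd Wednesday of its month.
2nd Wednesday of February 2002: 2002-02-13.
2nd Wednesday of March 2002: 2002-03-13.
April 2002 — 2nd Wednesday is 2002-04-10.
May 2002 — 2nd Wednesday is 2002-05-08.
2nd Wednesday of June 2002: 2002-06-12.

2002-06-12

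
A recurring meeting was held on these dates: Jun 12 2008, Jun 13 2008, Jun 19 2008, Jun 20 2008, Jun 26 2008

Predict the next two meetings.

The gap pattern 1, 6, 1, 6 repeats every 2 events.
These are the Thursdays and Fridays of each week.
The following Friday is Jun 27 2008.
The following Thursday is Jul 3 2008.

Jun 27 2008, Jul 3 2008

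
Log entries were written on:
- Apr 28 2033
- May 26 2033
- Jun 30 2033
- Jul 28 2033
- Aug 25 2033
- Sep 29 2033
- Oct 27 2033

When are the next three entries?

These are Thursdays with 28, 35, 28, 28, 35, 28-day gaps.
Each is the final Thursday of its month — Jun 30 2033 is past the 28th, so '4th Thursday' doesn't fit.
November 2033 ends with Thursday Nov 24 2033.
Last Thursday of December 2033: Dec 29 2033.
January 2034 ends with Thursday Jan 26 2034.

Nov 24 2033, Dec 29 2033, Jan 26 2034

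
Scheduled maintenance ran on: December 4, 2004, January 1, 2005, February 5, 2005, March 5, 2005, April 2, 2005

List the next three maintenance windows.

May 7, 2005; June 4, 2005; July 2, 2005

These are Saturdays at 28- or 35-day spacing (28, 35, 28, 28).
The pattern: 1st Saturday of the month.
May 2005 — 1st Saturday is May 7, 2005.
June 2005 — 1st Saturday is June 4, 2005.
July 2005 — 1st Saturday is July 2, 2005.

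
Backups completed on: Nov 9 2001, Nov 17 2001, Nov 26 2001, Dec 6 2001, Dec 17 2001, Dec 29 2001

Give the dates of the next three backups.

The spacing grows by 1 each time: 8, 9, 10, 11, 12 days.
Next gap: 13 days. Dec 29 2001 + 13 days = Jan 11 2002.
Next gap: 14 days. Jan 11 2002 + 14 days = Jan 25 2002.
Next gap: 15 days. Jan 25 2002 + 15 days = Feb 9 2002.

Jan 11 2002, Jan 25 2002, Feb 9 2002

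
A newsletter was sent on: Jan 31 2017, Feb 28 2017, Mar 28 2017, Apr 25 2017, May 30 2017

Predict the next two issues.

These are Tuesdays with 28, 28, 28, 35-day gaps.
Each is the final Tuesday of its month — Jan 31 2017 is past the 28th, so '4th Tuesday' doesn't fit.
June 2017 ends with Tuesday Jun 27 2017.
July 2017 ends with Tuesday Jul 25 2017.

Jun 27 2017, Jul 25 2017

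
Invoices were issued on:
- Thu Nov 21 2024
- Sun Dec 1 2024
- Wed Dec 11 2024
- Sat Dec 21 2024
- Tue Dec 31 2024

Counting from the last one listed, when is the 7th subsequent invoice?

Every event comes 10 days after the last (10, 10, 10, 10).
Tue Dec 31 2024 + 10 days = Fri Jan 10 2025.
Fri Jan 10 2025 + 10 days = Mon Jan 20 2025.
Mon Jan 20 2025 + 10 days = Thu Jan 30 2025.
Thu Jan 30 2025 + 10 days = Sun Feb 9 2025.
Sun Feb 9 2025 + 10 days = Wed Feb 19 2025.
Wed Feb 19 2025 + 10 days = Sat Mar 1 2025.
Sat Mar 1 2025 + 10 days = Tue Mar 11 2025.

Tue Mar 11 2025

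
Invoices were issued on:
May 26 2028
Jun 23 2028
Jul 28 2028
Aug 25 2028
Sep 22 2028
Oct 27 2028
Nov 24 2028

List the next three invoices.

All dates are Fridays, 28, 35, 28, 28, 35, 28 days apart.
Specifically, the 4th Friday of each month.
December 2028 — 4th Friday is Dec 22 2028.
January 2029 — 4th Friday is Jan 26 2029.
February 2029 — 4th Friday is Feb 23 2029.

Dec 22 2028, Jan 26 2029, Feb 23 2029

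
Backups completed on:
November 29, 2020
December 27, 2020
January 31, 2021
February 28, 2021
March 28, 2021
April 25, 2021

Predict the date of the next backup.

May 30, 2021

Every date is a Sunday; gaps 28, 35, 28, 28, 28 days.
Each is the last Sunday of its month (at least one falls on the 29th or later, ruling out '4th Sunday').
May 2021 ends with Sunday May 30, 2021.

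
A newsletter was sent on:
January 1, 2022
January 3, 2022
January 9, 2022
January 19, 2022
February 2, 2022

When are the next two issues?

Intervals are 2, 6, 10, 14 days — an arithmetic progression with common difference 4.
Next gap: 18 days. February 2, 2022 + 18 days = February 20, 2022.
Next gap: 22 days. February 20, 2022 + 22 days = March 14, 2022.

February 20, 2022; March 14, 2022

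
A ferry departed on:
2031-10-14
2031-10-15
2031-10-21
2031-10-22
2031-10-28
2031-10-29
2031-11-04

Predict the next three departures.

Every event lands on a Tuesday or Wednesday (gaps cycle 1, 6, 1, 6, 1, 6).
So the schedule is: every Tuesday and Wednesday.
Next Wednesday: 2031-11-05.
Next Tuesday: 2031-11-11.
Next Wednesday: 2031-11-12.

2031-11-05, 2031-11-11, 2031-11-12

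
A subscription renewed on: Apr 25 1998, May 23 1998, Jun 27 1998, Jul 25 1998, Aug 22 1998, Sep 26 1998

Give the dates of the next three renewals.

All dates are Saturdays, 28, 35, 28, 28, 35 days apart.
Specifically, the 4th Saturday of each month.
October 1998 — 4th Saturday is Oct 24 1998.
November 1998 — 4th Saturday is Nov 28 1998.
December 1998 — 4th Saturday is Dec 26 1998.

Oct 24 1998, Nov 28 1998, Dec 26 1998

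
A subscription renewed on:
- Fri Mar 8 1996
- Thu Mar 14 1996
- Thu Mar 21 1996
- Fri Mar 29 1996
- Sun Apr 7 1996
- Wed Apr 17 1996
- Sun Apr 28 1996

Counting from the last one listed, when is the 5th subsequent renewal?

Intervals are 6, 7, 8, 9, 10, 11 days — an arithmetic progression with common difference 1.
Next gap: 12 days. Sun Apr 28 1996 + 12 days = Fri May 10 1996.
Next gap: 13 days. Fri May 10 1996 + 13 days = Thu May 23 1996.
Next gap: 14 days. Thu May 23 1996 + 14 days = Thu Jun 6 1996.
Next gap: 15 days. Thu Jun 6 1996 + 15 days = Fri Jun 21 1996.
Next gap: 16 days. Fri Jun 21 1996 + 16 days = Sun Jul 7 1996.

Sun Jul 7 1996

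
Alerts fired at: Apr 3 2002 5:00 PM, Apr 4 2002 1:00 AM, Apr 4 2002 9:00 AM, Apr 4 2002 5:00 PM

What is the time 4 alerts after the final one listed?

Spacing: 8, 8, 8 h — constant 8 h.
Apr 4 2002 5:00 PM + 8 h = Apr 5 2002 1:00 AM.
Apr 5 2002 1:00 AM + 8 h = Apr 5 2002 9:00 AM.
Apr 5 2002 9:00 AM + 8 h = Apr 5 2002 5:00 PM.
Apr 5 2002 5:00 PM + 8 h = Apr 6 2002 1:00 AM.

Apr 6 2002 1:00 AM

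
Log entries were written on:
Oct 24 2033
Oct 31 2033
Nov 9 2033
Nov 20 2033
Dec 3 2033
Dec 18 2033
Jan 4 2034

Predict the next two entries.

Jan 23 2034, Feb 13 2034

The spacing grows by 2 each time: 7, 9, 11, 13, 15, 17 days.
Next gap: 19 days. Jan 4 2034 + 19 days = Jan 23 2034.
Next gap: 21 days. Jan 23 2034 + 21 days = Feb 13 2034.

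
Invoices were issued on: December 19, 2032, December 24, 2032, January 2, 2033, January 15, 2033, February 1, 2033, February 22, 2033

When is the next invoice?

March 19, 2033

Intervals are 5, 9, 13, 17, 21 days — an arithmetic progression with common difference 4.
Next gap: 25 days. February 22, 2033 + 25 days = March 19, 2033.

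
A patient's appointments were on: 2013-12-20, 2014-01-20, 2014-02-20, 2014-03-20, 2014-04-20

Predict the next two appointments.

2014-05-20, 2014-06-20

Each date is the 20th; the gaps (31, 31, 28, 31) track the month lengths.
The rule is the 20th of each month.
Next: May 2014 → 2014-05-20.
Next: June 2014 → 2014-06-20.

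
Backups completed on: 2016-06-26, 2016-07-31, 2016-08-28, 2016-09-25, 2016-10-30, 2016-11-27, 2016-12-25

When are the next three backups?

All Sundays; the gaps (35, 28, 28, 35, 28, 28) vary with month length.
This is the last Sunday of each month.
January 2017 ends with Sunday 2017-01-29.
Last Sunday of February 2017: 2017-02-26.
Last Sunday of March 2017: 2017-03-26.

2017-01-29, 2017-02-26, 2017-03-26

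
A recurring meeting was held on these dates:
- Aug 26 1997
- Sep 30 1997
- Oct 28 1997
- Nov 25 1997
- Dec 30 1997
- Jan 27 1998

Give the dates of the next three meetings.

Feb 24 1998, Mar 31 1998, Apr 28 1998

These are Tuesdays with 35, 28, 28, 35, 28-day gaps.
Each is the final Tuesday of its month — Sep 30 1997 is past the 28th, so '4th Tuesday' doesn't fit.
Last Tuesday of February 1998: Feb 24 1998.
March 1998 ends with Tuesday Mar 31 1998.
April 1998 ends with Tuesday Apr 28 1998.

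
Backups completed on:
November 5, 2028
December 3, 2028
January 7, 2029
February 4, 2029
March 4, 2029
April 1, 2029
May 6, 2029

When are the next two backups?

Gaps: 28, 35, 28, 28, 28, 35 days — a mix of 28 and 35. Every date is a Sunday.
Each is the 1st Sunday of its month.
1st Sunday of June 2029: June 3, 2029.
July 2029 — 1st Sunday is July 1, 2029.

June 3, 2029; July 1, 2029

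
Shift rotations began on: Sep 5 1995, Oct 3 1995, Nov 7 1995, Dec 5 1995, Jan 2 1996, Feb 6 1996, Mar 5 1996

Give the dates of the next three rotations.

These are Tuesdays at 28- or 35-day spacing (28, 35, 28, 28, 35, 28).
The pattern: 1st Tuesday of the month.
1st Tuesday of April 1996: Apr 2 1996.
May 1996 — 1st Tuesday is May 7 1996.
1st Tuesday of June 1996: Jun 4 1996.

Apr 2 1996, May 7 1996, Jun 4 1996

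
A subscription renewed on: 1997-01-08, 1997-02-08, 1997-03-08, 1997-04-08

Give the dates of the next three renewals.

1997-05-08, 1997-06-08, 1997-07-08

Each date is the 8th; the gaps (31, 28, 31) track the month lengths.
The rule is the 8th of each month.
May 1997: 1997-05-08.
June 1997: 1997-06-08.
Next: July 1997 → 1997-07-08.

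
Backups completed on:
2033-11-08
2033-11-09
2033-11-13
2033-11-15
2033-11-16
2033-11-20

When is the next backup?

2033-11-22

The gap pattern 1, 4, 2, 1, 4 repeats every 3 events.
These are the Tuesdays, Wednesdays and Sundays of each week.
The following Tuesday is 2033-11-22.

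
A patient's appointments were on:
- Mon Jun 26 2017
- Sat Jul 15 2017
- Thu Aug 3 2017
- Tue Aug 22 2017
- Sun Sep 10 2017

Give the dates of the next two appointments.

Fri Sep 29 2017, Wed Oct 18 2017

Gaps between consecutive events: 19, 19, 19, 19 days — a constant 19-day interval.
Sun Sep 10 2017 + 19 days = Fri Sep 29 2017.
Fri Sep 29 2017 + 19 days = Wed Oct 18 2017.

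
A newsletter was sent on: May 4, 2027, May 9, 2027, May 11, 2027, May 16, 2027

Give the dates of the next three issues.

Gaps: 5, 2, 5 days — not constant, but cyclic with period 2.
The events fall on every Tuesday and Sunday.
The following Tuesday is May 18, 2027.
The following Sunday is May 23, 2027.
The following Tuesday is May 25, 2027.

May 18, 2027; May 23, 2027; May 25, 2027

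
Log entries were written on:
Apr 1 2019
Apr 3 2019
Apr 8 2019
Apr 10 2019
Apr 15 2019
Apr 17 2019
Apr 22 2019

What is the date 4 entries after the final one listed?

The gap pattern 2, 5, 2, 5, 2, 5 repeats every 2 events.
These are the Mondays and Wednesdays of each week.
Next Wednesday: Apr 24 2019.
Next Monday: Apr 29 2019.
The following Wednesday is May 1 2019.
The following Monday is May 6 2019.

May 6 2019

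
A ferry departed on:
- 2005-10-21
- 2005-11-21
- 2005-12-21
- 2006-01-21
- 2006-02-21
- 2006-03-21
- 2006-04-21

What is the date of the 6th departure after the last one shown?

Gaps: 31, 30, 31, 31, 28, 31 days — not constant. Every event is on the 21st of the month.
Pattern: the 21st of each month.
Next: May 2006 → 2006-05-21.
June 2006: 2006-06-21.
July 2006: 2006-07-21.
Next: August 2006 → 2006-08-21.
September 2006: 2006-09-21.
Next: October 2006 → 2006-10-21.

2006-10-21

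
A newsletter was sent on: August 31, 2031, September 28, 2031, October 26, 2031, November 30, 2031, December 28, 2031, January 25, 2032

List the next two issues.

These are Sundays with 28, 28, 35, 28, 28-day gaps.
Each is the final Sunday of its month — August 31, 2031 is past the 28th, so '4th Sunday' doesn't fit.
February 2032 ends with Sunday February 29, 2032.
Last Sunday of March 2032: March 28, 2032.

February 29, 2032; March 28, 2032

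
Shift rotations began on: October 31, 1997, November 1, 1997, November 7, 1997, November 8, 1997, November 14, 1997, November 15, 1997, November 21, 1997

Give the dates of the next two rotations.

November 22, 1997; November 28, 1997

Gaps: 1, 6, 1, 6, 1, 6 days — not constant, but cyclic with period 2.
The events fall on every Friday and Saturday.
The following Saturday is November 22, 1997.
The following Friday is November 28, 1997.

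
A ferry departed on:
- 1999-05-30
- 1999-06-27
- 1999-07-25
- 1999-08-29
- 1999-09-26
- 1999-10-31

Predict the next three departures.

1999-11-28, 1999-12-26, 2000-01-30

Every date is a Sunday; gaps 28, 28, 35, 28, 35 days.
Each is the last Sunday of its month (at least one falls on the 29th or later, ruling out '4th Sunday').
November 1999 ends with Sunday 1999-11-28.
December 1999 ends with Sunday 1999-12-26.
Last Sunday of January 2000: 2000-01-30.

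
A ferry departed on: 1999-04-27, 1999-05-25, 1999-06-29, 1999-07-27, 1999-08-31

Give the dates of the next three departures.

1999-09-28, 1999-10-26, 1999-11-30

All Tuesdays; the gaps (28, 35, 28, 35) vary with month length.
This is the last Tuesday of each month.
September 1999 ends with Tuesday 1999-09-28.
Last Tuesday of October 1999: 1999-10-26.
Last Tuesday of November 1999: 1999-11-30.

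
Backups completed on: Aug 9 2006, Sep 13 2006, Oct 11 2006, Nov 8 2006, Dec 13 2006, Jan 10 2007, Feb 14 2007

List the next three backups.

Gaps: 35, 28, 28, 35, 28, 35 days — a mix of 28 and 35. Every date is a Wednesday.
Each is the 2nd Wednesday of its month.
2nd Wednesday of March 2007: Mar 14 2007.
2nd Wednesday of April 2007: Apr 11 2007.
May 2007 — 2nd Wednesday is May 9 2007.

Mar 14 2007, Apr 11 2007, May 9 2007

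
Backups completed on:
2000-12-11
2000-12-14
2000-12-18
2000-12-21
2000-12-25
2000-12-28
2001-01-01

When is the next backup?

Every event lands on a Monday or Thursday (gaps cycle 3, 4, 3, 4, 3, 4).
So the schedule is: every Monday and Thursday.
The following Thursday is 2001-01-04.

2001-01-04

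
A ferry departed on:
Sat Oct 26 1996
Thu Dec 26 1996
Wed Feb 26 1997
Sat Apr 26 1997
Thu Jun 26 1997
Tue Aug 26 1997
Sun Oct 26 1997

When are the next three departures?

Fri Dec 26 1997, Thu Feb 26 1998, Sun Apr 26 1998

Gaps: 61, 62, 59, 61, 61, 61 days — not constant. Every event is on the 26th of the month.
Pattern: the 26th of every 2 months.
Next: December 1997 → Fri Dec 26 1997.
February 1998: Thu Feb 26 1998.
April 1998: Sun Apr 26 1998.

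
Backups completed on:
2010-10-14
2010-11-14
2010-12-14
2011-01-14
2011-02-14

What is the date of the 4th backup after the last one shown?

2011-06-14

The day-of-month is always 14 (31, 30, 31, 31 days between events).
So this recurs on the 14th of each month.
March 2011: 2011-03-14.
Next: April 2011 → 2011-04-14.
May 2011: 2011-05-14.
June 2011: 2011-06-14.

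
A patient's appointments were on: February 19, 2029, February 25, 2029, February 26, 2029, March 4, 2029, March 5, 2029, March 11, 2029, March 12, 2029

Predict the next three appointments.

March 18, 2029; March 19, 2029; March 25, 2029

Every event lands on a Monday or Sunday (gaps cycle 6, 1, 6, 1, 6, 1).
So the schedule is: every Monday and Sunday.
Next Sunday: March 18, 2029.
The following Monday is March 19, 2029.
The following Sunday is March 25, 2029.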